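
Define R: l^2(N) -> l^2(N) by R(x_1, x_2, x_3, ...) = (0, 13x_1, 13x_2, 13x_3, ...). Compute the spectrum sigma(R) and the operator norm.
sigma(R) = closed disk {z in C : |z| ≤ 13}; ||R|| = 13

Note R = 13·U where U is the unit right shift (U x)_k = x_{k-1} (with x_0 := 0); so ||R|| = 13||U|| and sigma(R) = 13·sigma(U). ||R x||^2 = sum_{k≥1} |13x_k|^2 = 169||x||^2, so ||R|| = 13 and sigma(R) ⊂ {|z| ≤ 13}. For any |lambda| < 13, the equation (R - lambda I) x = 0 forces x_1 = 0, then 13x_k = lambda x_{k+1} ⇒ x = 0, so R has no eigenvalues. But (R - lambda I) is not surjective for |lambda| < 13: solving (R - lambda I) x = e_1 would require x_n proportional to (lambda/13)^(-n), which is not in l^2. So every |lambda| < 13 lies in the residual spectrum. The boundary |lambda| = 13 is in the approximate point spectrum (the spectrum is closed). Hence sigma(R) is the closed disk of radius 13.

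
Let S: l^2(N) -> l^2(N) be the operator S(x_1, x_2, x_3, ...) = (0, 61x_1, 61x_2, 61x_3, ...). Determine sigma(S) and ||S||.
sigma(S) = closed disk {z in C : |z| ≤ 61}; ||S|| = 61

Note S = 61·U where U is the unit right shift (U x)_k = x_{k-1} (with x_0 := 0); so ||S|| = 61||U|| and sigma(S) = 61·sigma(U). ||S x||^2 = sum_{k≥1} |61x_k|^2 = 3721||x||^2, so ||S|| = 61 and sigma(S) ⊂ {|z| ≤ 61}. For any |lambda| < 61, the equation (S - lambda I) x = 0 forces x_1 = 0, then 61x_k = lambda x_{k+1} ⇒ x = 0, so S has no eigenvalues. But (S - lambda I) is not surjective for |lambda| < 61: solving (S - lambda I) x = e_1 would require x_n proportional to (lambda/61)^(-n), which is not in l^2. So every |lambda| < 61 lies in the residual spectrum. The boundary |lambda| = 61 is in the approximate point spectrum (the spectrum is closed). Hence sigma(S) is the closed disk of radius 61.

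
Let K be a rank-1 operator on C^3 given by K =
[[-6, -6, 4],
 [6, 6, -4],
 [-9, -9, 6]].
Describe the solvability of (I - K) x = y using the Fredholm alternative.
(I - K) is invertible (det(I - K) = -5 ≠ 0), so for every y in C^3 the equation (I - K) x = y has a unique solution.

K has rank 1, so it is an outer product K = u v^T: every row of K is a multiple of one row vector. Reading off the entries, u = (2, -2, 3) and v = (-3, -3, 2) (row i of K equals u_i·v^T). A rank-one matrix u v^T satisfies K u = u (v·u) and kills the (2)-dimensional subspace v^⊥, so its characteristic polynomial is lambda^2 (lambda - v·u) with v·u = tr K = 6. Hence the eigenvalues of I - K are 1 (multiplicity 2) and 1 - (6) = -5, so det(I - K) = -5. (Direct check: I - K =
[[7, 6, -4],
 [-6, -5, 4],
 [9, 9, -5]]
has determinant -5.) The finite-dimensional Fredholm alternative says: either (I - K) is invertible, or ker(I - K) ≠ {0} and then range(I - K) = ker((I - K)^*)^⊥, with dim ker(I - K) = dim ker((I - K)^*). Since det(I - K) ≠ 0, 1 is not an eigenvalue of K and ker(I - K) = {0}, so we are in the first case: for every y there is a unique x = (I - K)^(-1) y. Explicitly, by the Sherman–Morrison formula, (I - u v^T)^(-1) = I + u v^T/(1 - v·u), i.e. (I - K)^(-1) = I + K/(-5).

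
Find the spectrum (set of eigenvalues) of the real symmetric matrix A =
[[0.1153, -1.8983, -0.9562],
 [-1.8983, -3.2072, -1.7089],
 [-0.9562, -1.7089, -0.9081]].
sigma(A) ≈ {-5, 0, 1}

A is real symmetric, so its spectrum consists of real eigenvalues. Expanding the characteristic polynomial of the displayed matrix gives
  det(λ I - A) = p(λ) = λ^3 + (4)λ^2 + (-5)λ + (0).
Solving p(λ) = 0 yields eigenvalues ≈ -5, 0, 1. (A is shown rounded to 4 decimals, so these recover the underlying integer eigenvalues to within that precision.)
Verification: the trace of A = -4 equals the sum of eigenvalues -4, and det(A) ≈ 0.0000 matches the eigenvalue product 0.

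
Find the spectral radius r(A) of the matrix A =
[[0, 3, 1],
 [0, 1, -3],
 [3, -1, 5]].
r(A) = 5

The eigenvalues of A are the roots of its characteristic polynomial. With M = A (coefficients from the trace, the sum of principal 2x2 minors, and det A):
  p(λ) = det(λ I - M) = λ^3 - 6λ^2 - λ + 30.
By the rational root theorem any rational root is an integer divisor of 30. Testing λ = 5: p(5) = 125 - 150 - 5 + 30 = 0, so λ = 5 is a root. Dividing out (λ - 5) leaves p(λ) = (λ - 5)(λ^2 - λ - 6). For λ^2 - λ - 6 the discriminant is 25. It is a perfect square (5^2), so the roots are rational: λ = (1 ± 5)/2 = 3, -2.
Thus the eigenvalues (to 4 decimals) are 3 (modulus 3); -2 (modulus 2); 5 (modulus 5). The spectral radius is the largest modulus: r(A) = 5. (Cross-check: r(A) ≤ ||A||_2 ≈ 6.55; equality holds whenever A is normal, though it can also hold for some non-normal A.)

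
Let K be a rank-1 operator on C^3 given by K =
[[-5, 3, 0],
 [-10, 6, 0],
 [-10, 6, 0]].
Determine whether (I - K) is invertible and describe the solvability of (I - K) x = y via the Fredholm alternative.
(I - K) is singular (det(I - K) = 0, i.e. 1 ∈ sigma(K)). (I - K) x = y is solvable iff y ⊥ ker((I - K)^*) = span{(-5, 3, 0)}, i.e. iff -5y_1 + 3y_2 = 0. When solvable, the solutions are x = y + c·(1, 2, 2), c arbitrary (ker(I - K) = span{(1, 2, 2)}, dimension 1).

K has rank 1, so it is an outer product K = u v^T: every row of K is a multiple of one row vector. Reading off the entries, u = (1, 2, 2) and v = (-5, 3, 0) (row i of K equals u_i·v^T). A rank-one matrix u v^T satisfies K u = u (v·u) and kills the (2)-dimensional subspace v^⊥, so its characteristic polynomial is lambda^2 (lambda - v·u) with v·u = tr K = 1. Hence the eigenvalues of I - K are 1 (multiplicity 2) and 1 - (1) = 0, so det(I - K) = 0. (Direct check: I - K =
[[6, -3, 0],
 [10, -5, 0],
 [10, -6, 1]]
has determinant 0.) So 1 is an eigenvalue of K and (I - K) is not invertible. The finite-dimensional Fredholm alternative says: either (I - K) is invertible, or ker(I - K) ≠ {0} and then range(I - K) = ker((I - K)^*)^⊥, with dim ker(I - K) = dim ker((I - K)^*). We are in the second case, so we need both kernels. Kernel of I - K: (I - K) u = u - u (v·u) = u - u = 0, so ker(I - K) = span{u} = span{(1, 2, 2)} (it is exactly 1-dimensional because rank(I - K) = 2). Kernel of the adjoint: K is real, so (I - K)^* = I - K^T = I - v u^T, and (I - v u^T) v = v - v (u·v) = 0; hence ker((I - K)^*) = span{v} = span{(-5, 3, 0)}. Therefore (I - K) x = y is solvable iff <y, v> = 0, i.e. iff -5y_1 + 3y_2 = 0. When this holds, K y = u (v·y) = 0, so (I - K) y = y and x = y is a particular solution; the full solution set is the line x = y + c·u = y + c·(1, 2, 2), c ∈ C.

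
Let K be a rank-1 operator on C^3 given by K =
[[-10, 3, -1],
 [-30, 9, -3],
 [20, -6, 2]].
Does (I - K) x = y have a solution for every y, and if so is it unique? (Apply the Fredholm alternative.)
(I - K) is singular (det(I - K) = 0, i.e. 1 ∈ sigma(K)). (I - K) x = y is solvable iff y ⊥ ker((I - K)^*) = span{(-10, 3, -1)}, i.e. iff -10y_1 + 3y_2 - y_3 = 0. When solvable, the solutions are x = y + c·(1, 3, -2), c arbitrary (ker(I - K) = span{(1, 3, -2)}, dimension 1).

K has rank 1, so it is an outer product K = u v^T: every row of K is a multiple of one row vector. Reading off the entries, u = (1, 3, -2) and v = (-10, 3, -1) (row i of K equals u_i·v^T). A rank-one matrix u v^T satisfies K u = u (v·u) and kills the (2)-dimensional subspace v^⊥, so its characteristic polynomial is lambda^2 (lambda - v·u) with v·u = tr K = 1. Hence the eigenvalues of I - K are 1 (multiplicity 2) and 1 - (1) = 0, so det(I - K) = 0. (Direct check: I - K =
[[11, -3, 1],
 [30, -8, 3],
 [-20, 6, -1]]
has determinant 0.) So 1 is an eigenvalue of K and (I - K) is not invertible. The finite-dimensional Fredholm alternative says: either (I - K) is invertible, or ker(I - K) ≠ {0} and then range(I - K) = ker((I - K)^*)^⊥, with dim ker(I - K) = dim ker((I - K)^*). We are in the second case, so we need both kernels. Kernel of I - K: (I - K) u = u - u (v·u) = u - u = 0, so ker(I - K) = span{u} = span{(1, 3, -2)} (it is exactly 1-dimensional because rank(I - K) = 2). Kernel of the adjoint: K is real, so (I - K)^* = I - K^T = I - v u^T, and (I - v u^T) v = v - v (u·v) = 0; hence ker((I - K)^*) = span{v} = span{(-10, 3, -1)}. Therefore (I - K) x = y is solvable iff <y, v> = 0, i.e. iff -10y_1 + 3y_2 - y_3 = 0. When this holds, K y = u (v·y) = 0, so (I - K) y = y and x = y is a particular solution; the full solution set is the line x = y + c·u = y + c·(1, 3, -2), c ∈ C.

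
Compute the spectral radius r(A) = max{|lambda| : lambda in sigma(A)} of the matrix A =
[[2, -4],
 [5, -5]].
r(A) = sqrt(10) ≈ 3.1623

The eigenvalues of A are the roots of its characteristic polynomial. With M = A (coefficients from the trace and determinant):
  p(λ) = det(λ I - M) = λ^2 + 3λ + 10.
For λ^2 + 3λ + 10 the discriminant is -31. It is negative, so the roots are the complex-conjugate pair λ = -3/2 ± (sqrt(31)/2) i ≈ -1.5 ± 2.7839i. For a conjugate pair the product of the roots equals the constant term, so |λ|^2 = 10 and |λ| = sqrt(10) ≈ 3.1623.
Thus the eigenvalues (to 4 decimals) are -1.5 ± 2.7839i (modulus 3.1623). The spectral radius is the largest modulus: r(A) = sqrt(10) ≈ 3.1623. (Cross-check: r(A) ≤ ||A||_2 ≈ 8.279; equality holds whenever A is normal, though it can also hold for some non-normal A.)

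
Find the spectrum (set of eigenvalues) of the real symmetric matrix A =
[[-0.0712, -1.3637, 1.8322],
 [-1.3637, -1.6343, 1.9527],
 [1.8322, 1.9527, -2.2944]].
sigma(A) ≈ {-5, 0, 1}

A is real symmetric, so its spectrum consists of real eigenvalues. Expanding the characteristic polynomial of the displayed matrix gives
  det(λ I - A) = p(λ) = λ^3 + (4)λ^2 + (-5)λ + (0).
Solving p(λ) = 0 yields eigenvalues ≈ -5, 0, 1. (A is shown rounded to 4 decimals, so these recover the underlying integer eigenvalues to within that precision.)
Verification: the trace of A = -4 equals the sum of eigenvalues -4, and det(A) ≈ -0.0003 matches the eigenvalue product 0.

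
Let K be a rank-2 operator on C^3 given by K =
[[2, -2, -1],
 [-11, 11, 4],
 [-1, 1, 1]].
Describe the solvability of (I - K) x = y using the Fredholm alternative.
(I - K) is invertible (det(I - K) = -5 ≠ 0), so for every y in C^3 the equation (I - K) x = y has a unique solution.

K has rank 2 and factors as K = U V^T = u1 v1^T + u2 v2^T with u1 = (-1, 1, 2), v1 = (-2, 2, 1), u2 = (0, -3, 1), v2 = (3, -3, -1) (multiplying out reproduces the displayed K). The nonzero eigenvalues of U V^T coincide with those of the 2 x 2 matrix G = V^T U = [[v1·u1, v1·u2], [v2·u1, v2·u2]] = [[6, -5], [-8, 8]], and by the Sylvester determinant identity det(I_3 - U V^T) = det(I_2 - V^T U) = det([[-5, 5], [8, -7]]) = (-5)(-7) - (5)(8) = -5. (Direct check: I - K =
[[-1, 2, 1],
 [11, -10, -4],
 [1, -1, 0]]
has determinant -5.) The finite-dimensional Fredholm alternative says: either (I - K) is invertible, or ker(I - K) ≠ {0} and then range(I - K) = ker((I - K)^*)^⊥, with dim ker(I - K) = dim ker((I - K)^*). Since det(I - K) ≠ 0, 1 is not an eigenvalue of K and ker(I - K) = {0}, so we are in the first case: for every y there is a unique x = (I - K)^(-1) y. (Explicitly, by the Woodbury identity, (I - U V^T)^(-1) = I + U (I_2 - G)^(-1) V^T.)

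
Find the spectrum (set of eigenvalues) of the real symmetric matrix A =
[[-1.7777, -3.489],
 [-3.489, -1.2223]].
sigma(A) ≈ {-5, 2}

A is real symmetric, so its spectrum consists of real eigenvalues. Expanding the characteristic polynomial of the displayed matrix gives
  det(λ I - A) = p(λ) = λ^2 + (3)λ + (-10).
Solving p(λ) = 0 yields eigenvalues ≈ -5, 2. (A is shown rounded to 4 decimals, so these recover the underlying integer eigenvalues to within that precision.)
Verification: the trace of A = -3 equals the sum of eigenvalues -3, and det(A) ≈ -10.0002 matches the eigenvalue product -10.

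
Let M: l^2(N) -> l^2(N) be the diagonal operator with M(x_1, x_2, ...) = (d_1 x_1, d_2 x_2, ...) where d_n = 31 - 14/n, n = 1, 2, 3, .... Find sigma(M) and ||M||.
sigma(M) = {31 - 14/n : n ≥ 1} ∪ {31}; ||M|| = 31

A bounded diagonal operator on l^2 with diagonal entries d_n has spectrum equal to the closure of {d_n : n ≥ 1}: every d_n is an eigenvalue (with eigenvector e_n), so {d_n} ⊂ sigma(M); the spectrum is closed, so its closure is too; and for lambda not in the closure, (M - lambda I) has bounded inverse (the diagonal entries 1/(d_n - lambda) are bounded). For our sequence d_n = 31 - 14/n, n = 1, 2, 3, ...:
  - {d_n} = {31 - 14/n : n ≥ 1}; the only limit point is 31
  - closure = {31 - 14/n : n ≥ 1} ∪ {31}
For the norm: a diagonal operator has ||M|| = sup_n |d_n|. Here d_n = 31 - 14/n increases monotonically from d_1 = 17 toward 31, with all terms in [17, 31); so sup_n |d_n| = 31 (the supremum is the limit, not attained). So ||M|| = 31.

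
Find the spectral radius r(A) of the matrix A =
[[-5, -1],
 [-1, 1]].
r(A) = (4 + sqrt(40))/2 ≈ 5.1623

The eigenvalues of A are the roots of its characteristic polynomial. With M = A (coefficients from the trace and determinant):
  p(λ) = det(λ I - M) = λ^2 + 4λ - 6.
For λ^2 + 4λ - 6 the discriminant is 40. It is nonnegative but not a perfect square, so the roots are real and irrational: λ = (-4 ± sqrt(40))/2 ≈ 1.1623, -5.1623.
Thus the eigenvalues (to 4 decimals) are 1.1623 (modulus 1.1623); -5.1623 (modulus 5.1623). The spectral radius is the largest modulus: r(A) = (4 + sqrt(40))/2 ≈ 5.1623. (Cross-check: r(A) ≤ ||A||_2 ≈ 5.1623; equality holds whenever A is normal, though it can also hold for some non-normal A.)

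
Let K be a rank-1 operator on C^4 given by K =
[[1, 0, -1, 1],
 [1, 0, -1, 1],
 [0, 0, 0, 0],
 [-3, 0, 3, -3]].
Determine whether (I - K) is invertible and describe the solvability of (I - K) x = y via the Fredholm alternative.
(I - K) is invertible (det(I - K) = 3 ≠ 0), so for every y in C^4 the equation (I - K) x = y has a unique solution.

K has rank 1, so it is an outer product K = u v^T: every row of K is a multiple of one row vector. Reading off the entries, u = (-1, -1, 0, 3) and v = (-1, 0, 1, -1) (row i of K equals u_i·v^T). A rank-one matrix u v^T satisfies K u = u (v·u) and kills the (3)-dimensional subspace v^⊥, so its characteristic polynomial is lambda^3 (lambda - v·u) with v·u = tr K = -2. Hence the eigenvalues of I - K are 1 (multiplicity 3) and 1 - (-2) = 3, so det(I - K) = 3. (Direct check: I - K =
[[0, 0, 1, -1],
 [-1, 1, 1, -1],
 [0, 0, 1, 0],
 [3, 0, -3, 4]]
has determinant 3.) The finite-dimensional Fredholm alternative says: either (I - K) is invertible, or ker(I - K) ≠ {0} and then range(I - K) = ker((I - K)^*)^⊥, with dim ker(I - K) = dim ker((I - K)^*). Since det(I - K) ≠ 0, 1 is not an eigenvalue of K and ker(I - K) = {0}, so we are in the first case: for every y there is a unique x = (I - K)^(-1) y. Explicitly, by the Sherman–Morrison formula, (I - u v^T)^(-1) = I + u v^T/(1 - v·u), i.e. (I - K)^(-1) = I + K/(3).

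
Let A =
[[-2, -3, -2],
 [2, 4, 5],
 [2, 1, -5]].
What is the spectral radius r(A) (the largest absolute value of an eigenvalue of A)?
r(A) ≈ 5.357

The eigenvalues of A are the roots of its characteristic polynomial. With M = A (coefficients from the trace, the sum of principal 2x2 minors, and det A):
  p(λ) = det(λ I - M) = λ^3 + 3λ^2 - 13λ - 2.
No integer candidate from the rational root theorem (±divisors of 2) is a root, so the roots are irrational. The cubic discriminant is Δ = 11821 > 0, so there are three distinct real roots. p(-6) = -32 and p(-5) = 13 have opposite signs, so a root lies in (-6, -5); Newton's method refines it to λ ≈ -5.357. p(-1) = 13 and p(0) = -2 have opposite signs, so a root lies in (-1, 0); Newton's method refines it to λ ≈ -0.149. p(2) = -8 and p(3) = 13 have opposite signs, so a root lies in (2, 3); Newton's method refines it to λ ≈ 2.506. Check (Vieta): the three roots sum to -3, matching tr M = -3.
Thus the eigenvalues (to 4 decimals) are -5.357 (modulus 5.357); -0.149 (modulus 0.149); 2.506 (modulus 2.506). The spectral radius is the largest modulus: r(A) ≈ 5.357. (Cross-check: r(A) ≤ ||A||_2 ≈ 8.2198; equality holds whenever A is normal, though it can also hold for some non-normal A.)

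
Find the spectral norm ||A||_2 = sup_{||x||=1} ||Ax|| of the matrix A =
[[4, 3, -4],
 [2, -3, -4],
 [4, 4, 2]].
||A||_2 ≈ 7.6919 (= sqrt(largest eigenvalue of A^T A))

||A||_2 = sigma_max(A) = sqrt(lambda_max(A^T A)). Form the symmetric matrix M = A^T A =
[[36, 22, -16],
 [22, 34, 8],
 [-16, 8, 36]].
Its characteristic polynomial (trace, sum of principal 2x2 minors, determinant of M give the coefficients) is
  p(λ) = det(λ I - M) = λ^3 - 106λ^2 + 2940λ - 10000.
No integer candidate from the rational root theorem (±divisors of 10000) is a root, so the roots are irrational. The cubic discriminant is Δ = 1225313600 > 0, so there are three distinct real roots. p(3) = -2107 and p(4) = 128 have opposite signs, so a root lies in (3, 4); Newton's method refines it to λ ≈ 3.9403. p(42) = 584 and p(43) = -67 have opposite signs, so a root lies in (42, 43); Newton's method refines it to λ ≈ 42.8939. p(59) = -147 and p(60) = 800 have opposite signs, so a root lies in (59, 60); Newton's method refines it to λ ≈ 59.1658. Check (Vieta): the three roots sum to 106, matching tr M = 106.
So the eigenvalues of A^T A are ≈ 3.9403, 42.8939, 59.1658 (all ≥ 0, as they must be for A^T A). The largest is λ_max ≈ 59.1658, hence ||A||_2 = sqrt(λ_max) ≈ 7.6919.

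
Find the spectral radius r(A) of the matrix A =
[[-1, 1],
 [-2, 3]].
r(A) = (2 + sqrt(8))/2 ≈ 2.4142

The eigenvalues of A are the roots of its characteristic polynomial. With M = A (coefficients from the trace and determinant):
  p(λ) = det(λ I - M) = λ^2 - 2λ - 1.
For λ^2 - 2λ - 1 the discriminant is 8. It is nonnegative but not a perfect square, so the roots are real and irrational: λ = (2 ± sqrt(8))/2 ≈ 2.4142, -0.4142.
Thus the eigenvalues (to 4 decimals) are 2.4142 (modulus 2.4142); -0.4142 (modulus 0.4142). The spectral radius is the largest modulus: r(A) = (2 + sqrt(8))/2 ≈ 2.4142. (Cross-check: r(A) ≤ ||A||_2 ≈ 3.8643; equality holds whenever A is normal, though it can also hold for some non-normal A.)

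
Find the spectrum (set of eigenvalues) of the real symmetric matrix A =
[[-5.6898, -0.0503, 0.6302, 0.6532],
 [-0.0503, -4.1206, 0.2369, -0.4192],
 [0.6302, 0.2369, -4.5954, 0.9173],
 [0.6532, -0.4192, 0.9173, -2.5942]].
sigma(A) ≈ {-6, -5, -4, -2}

A is real symmetric, so its spectrum consists of real eigenvalues. Expanding the characteristic polynomial of the displayed matrix gives
  det(λ I - A) = p(λ) = λ^4 + (17)λ^3 + (104)λ^2 + (268)λ + (240).
Solving p(λ) = 0 yields eigenvalues ≈ -6, -5, -4, -2. (A is shown rounded to 4 decimals, so these recover the underlying integer eigenvalues to within that precision.)
Verification: the trace of A = -17 equals the sum of eigenvalues -17, and det(A) ≈ 240.0002 matches the eigenvalue product 240.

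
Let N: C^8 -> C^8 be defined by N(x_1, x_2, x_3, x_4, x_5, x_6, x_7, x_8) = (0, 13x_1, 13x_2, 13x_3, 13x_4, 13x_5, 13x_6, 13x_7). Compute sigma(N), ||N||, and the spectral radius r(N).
sigma(N) = {0}; ||N|| = 13; r(N) = 0. (N is nilpotent with N^8 = 0.)

On C^8, N is a strictly lower-triangular matrix with 13 on the subdiagonal and zeros elsewhere, so its characteristic polynomial is lambda^8 and every eigenvalue is 0: sigma(N) = {0}. For the operator norm, N e_i = 13e_{i+1} for i = 1, ..., 7 and N e_8 = 0, so the singular values of N are 13 (with multiplicity 7) and 0; hence ||N|| = 13. The spectral radius r(N) = max|lambda| = 0. Note ||N|| > r(N) — characteristic of non-normal nilpotent operators. Indeed N^8 = 0.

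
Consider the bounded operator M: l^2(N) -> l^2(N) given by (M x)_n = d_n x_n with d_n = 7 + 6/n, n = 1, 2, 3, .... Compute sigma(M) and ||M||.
sigma(M) = {7 + 6/n : n ≥ 1} ∪ {7}; ||M|| = 13

A bounded diagonal operator on l^2 with diagonal entries d_n has spectrum equal to the closure of {d_n : n ≥ 1}: every d_n is an eigenvalue (with eigenvector e_n), so {d_n} ⊂ sigma(M); the spectrum is closed, so its closure is too; and for lambda not in the closure, (M - lambda I) has bounded inverse (the diagonal entries 1/(d_n - lambda) are bounded). For our sequence d_n = 7 + 6/n, n = 1, 2, 3, ...:
  - {d_n} = {7 + 6/n : n ≥ 1}; the only limit point is 7
  - closure = {7 + 6/n : n ≥ 1} ∪ {7}
For the norm: a diagonal operator has ||M|| = sup_n |d_n|. Here d_n = 7 + 6/n is positive and decreasing, so sup_n |d_n| = d_1 = 7 + 6 = 13. So ||M|| = 13.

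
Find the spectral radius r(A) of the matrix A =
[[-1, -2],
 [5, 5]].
r(A) = sqrt(5) ≈ 2.2361

The eigenvalues of A are the roots of its characteristic polynomial. With M = A (coefficients from the trace and determinant):
  p(λ) = det(λ I - M) = λ^2 - 4λ + 5.
For λ^2 - 4λ + 5 the discriminant is -4. It is negative, so the roots are the complex-conjugate pair λ = 2 ± (sqrt(4)/2) i ≈ 2 ± 1i. For a conjugate pair the product of the roots equals the constant term, so |λ|^2 = 5 and |λ| = sqrt(5) ≈ 2.2361.
Thus the eigenvalues (to 4 decimals) are 2 ± 1i (modulus 2.2361). The spectral radius is the largest modulus: r(A) = sqrt(5) ≈ 2.2361. (Cross-check: r(A) ≤ ||A||_2 ≈ 7.3852; equality holds whenever A is normal, though it can also hold for some non-normal A.)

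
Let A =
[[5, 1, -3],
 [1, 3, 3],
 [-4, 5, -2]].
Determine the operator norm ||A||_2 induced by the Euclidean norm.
||A||_2 ≈ 7.143 (= sqrt(largest eigenvalue of A^T A))

||A||_2 = sigma_max(A) = sqrt(lambda_max(A^T A)). Form the symmetric matrix M = A^T A =
[[42, -12, -4],
 [-12, 35, -4],
 [-4, -4, 22]].
Its characteristic polynomial (trace, sum of principal 2x2 minors, determinant of M give the coefficients) is
  p(λ) = det(λ I - M) = λ^3 - 99λ^2 + 2988λ - 27556.
No integer candidate from the rational root theorem (±divisors of 27556) is a root, so the roots are irrational. The cubic discriminant is Δ = 68449104 > 0, so there are three distinct real roots. p(18) = -16 and p(19) = 336 have opposite signs, so a root lies in (18, 19); Newton's method refines it to λ ≈ 18.0406. p(29) = 226 and p(30) = -16 have opposite signs, so a root lies in (29, 30); Newton's method refines it to λ ≈ 29.9364. p(51) = -16 and p(52) = 732 have opposite signs, so a root lies in (51, 52); Newton's method refines it to λ ≈ 51.023. Check (Vieta): the three roots sum to 99, matching tr M = 99.
So the eigenvalues of A^T A are ≈ 18.0406, 29.9364, 51.023 (all ≥ 0, as they must be for A^T A). The largest is λ_max ≈ 51.023, hence ||A||_2 = sqrt(λ_max) ≈ 7.143.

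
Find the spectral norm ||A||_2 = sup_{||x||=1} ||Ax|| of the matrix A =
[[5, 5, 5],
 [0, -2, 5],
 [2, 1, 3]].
||A||_2 ≈ 9.6363 (= sqrt(largest eigenvalue of A^T A))

||A||_2 = sigma_max(A) = sqrt(lambda_max(A^T A)). Form the symmetric matrix M = A^T A =
[[29, 27, 31],
 [27, 30, 18],
 [31, 18, 59]].
Its characteristic polynomial (trace, sum of principal 2x2 minors, determinant of M give the coefficients) is
  p(λ) = det(λ I - M) = λ^3 - 118λ^2 + 2337λ - 225.
No integer candidate from the rational root theorem (±divisors of 225) is a root, so the roots are irrational. The cubic discriminant is Δ = 24628896369 > 0, so there are three distinct real roots. p(0) = -225 and p(1) = 1995 have opposite signs, so a root lies in (0, 1); Newton's method refines it to λ ≈ 0.0967. p(25) = 75 and p(26) = -1655 have opposite signs, so a root lies in (25, 26); Newton's method refines it to λ ≈ 25.0444. p(92) = -5285 and p(93) = 891 have opposite signs, so a root lies in (92, 93); Newton's method refines it to λ ≈ 92.8589. Check (Vieta): the three roots sum to 118, matching tr M = 118.
So the eigenvalues of A^T A are ≈ 0.0967, 25.0444, 92.8589 (all ≥ 0, as they must be for A^T A). The largest is λ_max ≈ 92.8589, hence ||A||_2 = sqrt(λ_max) ≈ 9.6363.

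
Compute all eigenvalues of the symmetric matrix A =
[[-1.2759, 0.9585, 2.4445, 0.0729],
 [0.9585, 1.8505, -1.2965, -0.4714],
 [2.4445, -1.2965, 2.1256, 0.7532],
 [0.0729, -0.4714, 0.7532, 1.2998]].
sigma(A) ≈ {-3, 1, 2, 4}

A is real symmetric, so its spectrum consists of real eigenvalues. Expanding the characteristic polynomial of the displayed matrix gives
  det(λ I - A) = p(λ) = λ^4 + (-4)λ^3 + (-7)λ^2 + (34)λ + (-24).
Solving p(λ) = 0 yields eigenvalues ≈ -3, 1, 2, 4. (A is shown rounded to 4 decimals, so these recover the underlying integer eigenvalues to within that precision.)
Verification: the trace of A = 4 equals the sum of eigenvalues 4, and det(A) ≈ -24.0001 matches the eigenvalue product -24.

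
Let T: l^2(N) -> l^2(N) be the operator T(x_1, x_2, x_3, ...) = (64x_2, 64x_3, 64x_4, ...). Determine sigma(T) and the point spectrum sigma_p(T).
sigma(T) = closed disk {z in C : |z| ≤ 64}; sigma_p(T) = open disk {z in C : |z| < 64}

Note T = 64·V where V is the unit left shift (V x)_k = x_{k+1}; so sigma(T) = 64·sigma(V) and ||T|| = 64||V||. ||T x||^2 = 4096sum_{k≥2} |x_k|^2 ≤ 4096||x||^2, with equality on {x : x_1 = 0}, so ||T|| = 64. For any lambda with |lambda| < 64, set r = lambda/64 (|r| < 1); the vector x = (1, r, r^2, ...) is in l^2 and satisfies T x = 64(r, r^2, ...) = lambda x, so lambda is an eigenvalue. On the boundary |lambda| = 64 the geometric series diverges, so no l^2 eigenvector exists, but these lambda lie in the approximate point spectrum. Hence sigma(T) is the closed disk of radius 64 and sigma_p(T) is the open disk.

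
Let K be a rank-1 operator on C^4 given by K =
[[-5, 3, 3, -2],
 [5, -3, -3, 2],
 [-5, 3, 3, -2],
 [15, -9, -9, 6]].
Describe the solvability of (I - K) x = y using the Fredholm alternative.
(I - K) is singular (det(I - K) = 0, i.e. 1 ∈ sigma(K)). (I - K) x = y is solvable iff y ⊥ ker((I - K)^*) = span{(-5, 3, 3, -2)}, i.e. iff -5y_1 + 3y_2 + 3y_3 - 2y_4 = 0. When solvable, the solutions are x = y + c·(1, -1, 1, -3), c arbitrary (ker(I - K) = span{(1, -1, 1, -3)}, dimension 1).

K has rank 1, so it is an outer product K = u v^T: every row of K is a multiple of one row vector. Reading off the entries, u = (1, -1, 1, -3) and v = (-5, 3, 3, -2) (row i of K equals u_i·v^T). A rank-one matrix u v^T satisfies K u = u (v·u) and kills the (3)-dimensional subspace v^⊥, so its characteristic polynomial is lambda^3 (lambda - v·u) with v·u = tr K = 1. Hence the eigenvalues of I - K are 1 (multiplicity 3) and 1 - (1) = 0, so det(I - K) = 0. (Direct check: I - K =
[[6, -3, -3, 2],
 [-5, 4, 3, -2],
 [5, -3, -2, 2],
 [-15, 9, 9, -5]]
has determinant 0.) So 1 is an eigenvalue of K and (I - K) is not invertible. The finite-dimensional Fredholm alternative says: either (I - K) is invertible, or ker(I - K) ≠ {0} and then range(I - K) = ker((I - K)^*)^⊥, with dim ker(I - K) = dim ker((I - K)^*). We are in the second case, so we need both kernels. Kernel of I - K: (I - K) u = u - u (v·u) = u - u = 0, so ker(I - K) = span{u} = span{(1, -1, 1, -3)} (it is exactly 1-dimensional because rank(I - K) = 3). Kernel of the adjoint: K is real, so (I - K)^* = I - K^T = I - v u^T, and (I - v u^T) v = v - v (u·v) = 0; hence ker((I - K)^*) = span{v} = span{(-5, 3, 3, -2)}. Therefore (I - K) x = y is solvable iff <y, v> = 0, i.e. iff -5y_1 + 3y_2 + 3y_3 - 2y_4 = 0. When this holds, K y = u (v·y) = 0, so (I - K) y = y and x = y is a particular solution; the full solution set is the line x = y + c·u = y + c·(1, -1, 1, -3), c ∈ C.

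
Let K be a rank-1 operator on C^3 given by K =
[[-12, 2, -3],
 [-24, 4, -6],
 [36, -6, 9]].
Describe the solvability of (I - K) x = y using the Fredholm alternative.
(I - K) is singular (det(I - K) = 0, i.e. 1 ∈ sigma(K)). (I - K) x = y is solvable iff y ⊥ ker((I - K)^*) = span{(-12, 2, -3)}, i.e. iff -12y_1 + 2y_2 - 3y_3 = 0. When solvable, the solutions are x = y + c·(1, 2, -3), c arbitrary (ker(I - K) = span{(1, 2, -3)}, dimension 1).

K has rank 1, so it is an outer product K = u v^T: every row of K is a multiple of one row vector. Reading off the entries, u = (1, 2, -3) and v = (-12, 2, -3) (row i of K equals u_i·v^T). A rank-one matrix u v^T satisfies K u = u (v·u) and kills the (2)-dimensional subspace v^⊥, so its characteristic polynomial is lambda^2 (lambda - v·u) with v·u = tr K = 1. Hence the eigenvalues of I - K are 1 (multiplicity 2) and 1 - (1) = 0, so det(I - K) = 0. (Direct check: I - K =
[[13, -2, 3],
 [24, -3, 6],
 [-36, 6, -8]]
has determinant 0.) So 1 is an eigenvalue of K and (I - K) is not invertible. The finite-dimensional Fredholm alternative says: either (I - K) is invertible, or ker(I - K) ≠ {0} and then range(I - K) = ker((I - K)^*)^⊥, with dim ker(I - K) = dim ker((I - K)^*). We are in the second case, so we need both kernels. Kernel of I - K: (I - K) u = u - u (v·u) = u - u = 0, so ker(I - K) = span{u} = span{(1, 2, -3)} (it is exactly 1-dimensional because rank(I - K) = 2). Kernel of the adjoint: K is real, so (I - K)^* = I - K^T = I - v u^T, and (I - v u^T) v = v - v (u·v) = 0; hence ker((I - K)^*) = span{v} = span{(-12, 2, -3)}. Therefore (I - K) x = y is solvable iff <y, v> = 0, i.e. iff -12y_1 + 2y_2 - 3y_3 = 0. When this holds, K y = u (v·y) = 0, so (I - K) y = y and x = y is a particular solution; the full solution set is the line x = y + c·u = y + c·(1, 2, -3), c ∈ C.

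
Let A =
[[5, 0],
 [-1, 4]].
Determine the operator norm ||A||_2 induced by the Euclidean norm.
||A||_2 = sqrt((42 + sqrt(164))/2) ≈ 5.2348 (= sqrt(largest eigenvalue of A^T A))

||A||_2 = sigma_max(A) = sqrt(lambda_max(A^T A)). Form the symmetric matrix M = A^T A =
[[26, -4],
 [-4, 16]].
Its characteristic polynomial (trace, determinant of M give the coefficients) is
  p(λ) = det(λ I - M) = λ^2 - 42λ + 400.
For λ^2 - 42λ + 400 the discriminant is 164. It is nonnegative but not a perfect square, so the roots are real and irrational: λ = (42 ± sqrt(164))/2 ≈ 27.4031, 14.5969.
So the eigenvalues of A^T A are ≈ 14.5969, 27.4031 (all ≥ 0, as they must be for A^T A). The largest is λ_max = (42 + sqrt(164))/2 ≈ 27.4031, hence ||A||_2 = sqrt(λ_max) = sqrt((42 + sqrt(164))/2) ≈ 5.2348.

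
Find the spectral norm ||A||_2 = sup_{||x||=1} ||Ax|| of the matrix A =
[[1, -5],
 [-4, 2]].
||A||_2 = sqrt((46 + sqrt(820))/2) ≈ 6.1088 (= sqrt(largest eigenvalue of A^T A))

||A||_2 = sigma_max(A) = sqrt(lambda_max(A^T A)). Form the symmetric matrix M = A^T A =
[[17, -13],
 [-13, 29]].
Its characteristic polynomial (trace, determinant of M give the coefficients) is
  p(λ) = det(λ I - M) = λ^2 - 46λ + 324.
For λ^2 - 46λ + 324 the discriminant is 820. It is nonnegative but not a perfect square, so the roots are real and irrational: λ = (46 ± sqrt(820))/2 ≈ 37.3178, 8.6822.
So the eigenvalues of A^T A are ≈ 8.6822, 37.3178 (all ≥ 0, as they must be for A^T A). The largest is λ_max = (46 + sqrt(820))/2 ≈ 37.3178, hence ||A||_2 = sqrt(λ_max) = sqrt((46 + sqrt(820))/2) ≈ 6.1088.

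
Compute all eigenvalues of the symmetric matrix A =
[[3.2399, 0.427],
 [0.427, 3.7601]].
sigma(A) ≈ {3, 4}

A is real symmetric, so its spectrum consists of real eigenvalues. Expanding the characteristic polynomial of the displayed matrix gives
  det(λ I - A) = p(λ) = λ^2 + (-7)λ + (12).
Solving p(λ) = 0 yields eigenvalues ≈ 3, 4. (A is shown rounded to 4 decimals, so these recover the underlying integer eigenvalues to within that precision.)
Verification: the trace of A = 7 equals the sum of eigenvalues 7, and det(A) ≈ 12.0000 matches the eigenvalue product 12.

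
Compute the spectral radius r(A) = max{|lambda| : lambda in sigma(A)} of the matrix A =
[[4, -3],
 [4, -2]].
r(A) = 2

The eigenvalues of A are the roots of its characteristic polynomial. With M = A (coefficients from the trace and determinant):
  p(λ) = det(λ I - M) = λ^2 - 2λ + 4.
For λ^2 - 2λ + 4 the discriminant is -12. It is negative, so the roots are the complex-conjugate pair λ = 1 ± (sqrt(12)/2) i ≈ 1 ± 1.7321i. For a conjugate pair the product of the roots equals the constant term, so |λ|^2 = 4 and |λ| = sqrt(4) = 2.
Thus the eigenvalues (to 4 decimals) are 1 ± 1.7321i (modulus 2). The spectral radius is the largest modulus: r(A) = 2. (Cross-check: r(A) ≤ ||A||_2 ≈ 6.6814; equality holds whenever A is normal, though it can also hold for some non-normal A.)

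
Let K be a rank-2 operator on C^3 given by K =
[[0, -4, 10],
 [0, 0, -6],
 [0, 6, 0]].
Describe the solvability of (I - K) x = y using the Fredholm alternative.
(I - K) is invertible (det(I - K) = 37 ≠ 0), so for every y in C^3 the equation (I - K) x = y has a unique solution.

K has rank 2 and factors as K = U V^T = u1 v1^T + u2 v2^T with u1 = (2, 0, -3), v1 = (0, -2, 2), u2 = (-3, 3, -3), v2 = (0, 0, -2) (multiplying out reproduces the displayed K). The nonzero eigenvalues of U V^T coincide with those of the 2 x 2 matrix G = V^T U = [[v1·u1, v1·u2], [v2·u1, v2·u2]] = [[-6, -12], [6, 6]], and by the Sylvester determinant identity det(I_3 - U V^T) = det(I_2 - V^T U) = det([[7, 12], [-6, -5]]) = (7)(-5) - (12)(-6) = 37. (Direct check: I - K =
[[1, 4, -10],
 [0, 1, 6],
 [0, -6, 1]]
has determinant 37.) The finite-dimensional Fredholm alternative says: either (I - K) is invertible, or ker(I - K) ≠ {0} and then range(I - K) = ker((I - K)^*)^⊥, with dim ker(I - K) = dim ker((I - K)^*). Since det(I - K) ≠ 0, 1 is not an eigenvalue of K and ker(I - K) = {0}, so we are in the first case: for every y there is a unique x = (I - K)^(-1) y. (Explicitly, by the Woodbury identity, (I - U V^T)^(-1) = I + U (I_2 - G)^(-1) V^T.)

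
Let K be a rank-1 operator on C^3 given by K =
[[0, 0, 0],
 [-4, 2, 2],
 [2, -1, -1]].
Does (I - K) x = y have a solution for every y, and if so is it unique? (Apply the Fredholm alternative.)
(I - K) is singular (det(I - K) = 0, i.e. 1 ∈ sigma(K)). (I - K) x = y is solvable iff y ⊥ ker((I - K)^*) = span{(2, -1, -1)}, i.e. iff 2y_1 - y_2 - y_3 = 0. When solvable, the solutions are x = y + c·(0, -2, 1), c arbitrary (ker(I - K) = span{(0, -2, 1)}, dimension 1).

K has rank 1, so it is an outer product K = u v^T: every row of K is a multiple of one row vector. Reading off the entries, u = (0, -2, 1) and v = (2, -1, -1) (row i of K equals u_i·v^T). A rank-one matrix u v^T satisfies K u = u (v·u) and kills the (2)-dimensional subspace v^⊥, so its characteristic polynomial is lambda^2 (lambda - v·u) with v·u = tr K = 1. Hence the eigenvalues of I - K are 1 (multiplicity 2) and 1 - (1) = 0, so det(I - K) = 0. (Direct check: I - K =
[[1, 0, 0],
 [4, -1, -2],
 [-2, 1, 2]]
has determinant 0.) So 1 is an eigenvalue of K and (I - K) is not invertible. The finite-dimensional Fredholm alternative says: either (I - K) is invertible, or ker(I - K) ≠ {0} and then range(I - K) = ker((I - K)^*)^⊥, with dim ker(I - K) = dim ker((I - K)^*). We are in the second case, so we need both kernels. Kernel of I - K: (I - K) u = u - u (v·u) = u - u = 0, so ker(I - K) = span{u} = span{(0, -2, 1)} (it is exactly 1-dimensional because rank(I - K) = 2). Kernel of the adjoint: K is real, so (I - K)^* = I - K^T = I - v u^T, and (I - v u^T) v = v - v (u·v) = 0; hence ker((I - K)^*) = span{v} = span{(2, -1, -1)}. Therefore (I - K) x = y is solvable iff <y, v> = 0, i.e. iff 2y_1 - y_2 - y_3 = 0. When this holds, K y = u (v·y) = 0, so (I - K) y = y and x = y is a particular solution; the full solution set is the line x = y + c·u = y + c·(0, -2, 1), c ∈ C.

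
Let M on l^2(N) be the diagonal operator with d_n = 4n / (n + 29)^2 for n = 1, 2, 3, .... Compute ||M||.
||M|| = 1/29 (attained at n = 29)

For M diagonal, ||M|| = sup_n |d_n|. Treat f(x) = 4x / (x + 29)^2 for real x > 0. By the quotient rule, f'(x) = 4(29 - x)/(x + 29)^3, which is positive for x < 29 and negative for x > 29. So f has a unique maximum at x = 29, and since 29 is a positive integer, the supremum over n ≥ 1 is attained at n = 29: d_29 = 4·29/(29 + 29)^2 = 4·29/3364 = 1/29. Hence ||M|| = 1/29.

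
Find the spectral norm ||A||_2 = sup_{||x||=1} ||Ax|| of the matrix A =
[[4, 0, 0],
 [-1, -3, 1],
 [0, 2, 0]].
||A||_2 ≈ 4.3487 (= sqrt(largest eigenvalue of A^T A))

||A||_2 = sigma_max(A) = sqrt(lambda_max(A^T A)). Form the symmetric matrix M = A^T A =
[[17, 3, -1],
 [3, 13, -3],
 [-1, -3, 1]].
Its characteristic polynomial (trace, sum of principal 2x2 minors, determinant of M give the coefficients) is
  p(λ) = det(λ I - M) = λ^3 - 31λ^2 + 232λ - 64.
No integer candidate from the rational root theorem (±divisors of 64) is a root, so the roots are irrational. The cubic discriminant is Δ = 2324288 > 0, so there are three distinct real roots. p(0) = -64 and p(1) = 138 have opposite signs, so a root lies in (0, 1); Newton's method refines it to λ ≈ 0.2867. p(11) = 68 and p(12) = -16 have opposite signs, so a root lies in (11, 12); Newton's method refines it to λ ≈ 11.8023. p(18) = -100 and p(19) = 12 have opposite signs, so a root lies in (18, 19); Newton's method refines it to λ ≈ 18.9109. Check (Vieta): the three roots sum to 31, matching tr M = 31.
So the eigenvalues of A^T A are ≈ 0.2867, 11.8023, 18.9109 (all ≥ 0, as they must be for A^T A). The largest is λ_max ≈ 18.9109, hence ||A||_2 = sqrt(λ_max) ≈ 4.3487.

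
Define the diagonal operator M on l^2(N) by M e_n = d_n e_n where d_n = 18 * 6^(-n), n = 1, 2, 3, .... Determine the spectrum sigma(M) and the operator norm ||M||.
sigma(M) = {18 * 6^(-n) : n ≥ 1} ∪ {0}; ||M|| = 3

A bounded diagonal operator on l^2 with diagonal entries d_n has spectrum equal to the closure of {d_n : n ≥ 1}: every d_n is an eigenvalue (with eigenvector e_n), so {d_n} ⊂ sigma(M); the spectrum is closed, so its closure is too; and for lambda not in the closure, (M - lambda I) has bounded inverse (the diagonal entries 1/(d_n - lambda) are bounded). For our sequence d_n = 18 * 6^(-n), n = 1, 2, 3, ...:
  - {d_n} = {18 * 6^(-n) : n ≥ 1}; the only limit point is 0
  - closure = {18 * 6^(-n) : n ≥ 1} ∪ {0}
For the norm: a diagonal operator has ||M|| = sup_n |d_n|. Here d_n = 18 * 6^(-n) is positive and decreasing, so sup_n |d_n| = d_1 = 18/6 = 3. So ||M|| = 3.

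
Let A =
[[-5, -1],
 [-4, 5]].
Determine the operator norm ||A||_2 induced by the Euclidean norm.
||A||_2 = sqrt((67 + sqrt(1125))/2) ≈ 7.0902 (= sqrt(largest eigenvalue of A^T A))

||A||_2 = sigma_max(A) = sqrt(lambda_max(A^T A)). Form the symmetric matrix M = A^T A =
[[41, -15],
 [-15, 26]].
Its characteristic polynomial (trace, determinant of M give the coefficients) is
  p(λ) = det(λ I - M) = λ^2 - 67λ + 841.
For λ^2 - 67λ + 841 the discriminant is 1125. It is nonnegative but not a perfect square, so the roots are real and irrational: λ = (67 ± sqrt(1125))/2 ≈ 50.2705, 16.7295.
So the eigenvalues of A^T A are ≈ 16.7295, 50.2705 (all ≥ 0, as they must be for A^T A). The largest is λ_max = (67 + sqrt(1125))/2 ≈ 50.2705, hence ||A||_2 = sqrt(λ_max) = sqrt((67 + sqrt(1125))/2) ≈ 7.0902.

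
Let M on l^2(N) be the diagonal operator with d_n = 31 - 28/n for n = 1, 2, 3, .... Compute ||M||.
||M|| = 31

For a diagonal operator on l^2 with entries d_n, ||M|| = sup_n |d_n|. Here d_1 = 3, d_2 = 17, ..., and d_n = 31 - 28/n increases monotonically toward 31. All terms lie in [3, 31), so |d_n| = d_n and the supremum is the limit 31, which is not attained by any individual d_n. Hence ||M|| = 31.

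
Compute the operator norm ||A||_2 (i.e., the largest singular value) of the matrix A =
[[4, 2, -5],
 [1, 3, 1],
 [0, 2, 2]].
||A||_2 ≈ 6.8085 (= sqrt(largest eigenvalue of A^T A))

||A||_2 = sigma_max(A) = sqrt(lambda_max(A^T A)). Form the symmetric matrix M = A^T A =
[[17, 11, -19],
 [11, 17, -3],
 [-19, -3, 30]].
Its characteristic polynomial (trace, sum of principal 2x2 minors, determinant of M give the coefficients) is
  p(λ) = det(λ I - M) = λ^3 - 64λ^2 + 818λ - 4.
No integer candidate from the rational root theorem (±divisors of 4) is a root, so the roots are irrational. The cubic discriminant is Δ = 550932784 > 0, so there are three distinct real roots. p(0) = -4 and p(1) = 751 have opposite signs, so a root lies in (0, 1); Newton's method refines it to λ ≈ 0.0049. p(17) = 319 and p(18) = -184 have opposite signs, so a root lies in (17, 18); Newton's method refines it to λ ≈ 17.6394. p(46) = -464 and p(47) = 889 have opposite signs, so a root lies in (46, 47); Newton's method refines it to λ ≈ 46.3557. Check (Vieta): the three roots sum to 64, matching tr M = 64.
So the eigenvalues of A^T A are ≈ 0.0049, 17.6394, 46.3557 (all ≥ 0, as they must be for A^T A). The largest is λ_max ≈ 46.3557, hence ||A||_2 = sqrt(λ_max) ≈ 6.8085.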